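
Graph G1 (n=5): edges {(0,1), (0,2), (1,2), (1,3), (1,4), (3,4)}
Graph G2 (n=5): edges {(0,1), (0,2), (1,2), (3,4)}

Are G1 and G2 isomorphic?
No, not isomorphic

The graphs are NOT isomorphic.

Counting triangles (3-cliques): G1 has 2, G2 has 1.
Triangle count is an isomorphism invariant, so differing triangle counts rule out isomorphism.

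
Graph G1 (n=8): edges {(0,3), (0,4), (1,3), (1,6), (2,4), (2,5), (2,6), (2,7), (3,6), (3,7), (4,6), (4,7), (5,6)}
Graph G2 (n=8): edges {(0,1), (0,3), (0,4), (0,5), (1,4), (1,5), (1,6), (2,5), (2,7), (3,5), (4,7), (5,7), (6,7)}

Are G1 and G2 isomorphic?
Yes, isomorphic

The graphs are isomorphic.
One valid mapping φ: V(G1) → V(G2): 0→6, 1→2, 2→0, 3→7, 4→1, 5→3, 6→5, 7→4

Verify φ preserves adjacency — for each edge of G1, its image is an edge of G2:
  (0,3) → (φ(0),φ(3)) = (6,7) ∈ E(G2) ✓
  (0,4) → (φ(0),φ(4)) = (1,6) ∈ E(G2) ✓
  (1,3) → (φ(1),φ(3)) = (2,7) ∈ E(G2) ✓
  (1,6) → (φ(1),φ(6)) = (2,5) ∈ E(G2) ✓
  (2,4) → (φ(2),φ(4)) = (0,1) ∈ E(G2) ✓
  (2,5) → (φ(2),φ(5)) = (0,3) ∈ E(G2) ✓
  (2,6) → (φ(2),φ(6)) = (0,5) ∈ E(G2) ✓
  (2,7) → (φ(2),φ(7)) = (0,4) ∈ E(G2) ✓
  (3,6) → (φ(3),φ(6)) = (5,7) ∈ E(G2) ✓
  (3,7) → (φ(3),φ(7)) = (4,7) ∈ E(G2) ✓
  (4,6) → (φ(4),φ(6)) = (1,5) ∈ E(G2) ✓
  (4,7) → (φ(4),φ(7)) = (1,4) ∈ E(G2) ✓
  (5,6) → (φ(5),φ(6)) = (3,5) ∈ E(G2) ✓
All 13 edges of G1 map to edges of G2, and |E(G1)| = |E(G2)| = 13, so φ is a bijection on edges as well as vertices. Hence G1 ≅ G2.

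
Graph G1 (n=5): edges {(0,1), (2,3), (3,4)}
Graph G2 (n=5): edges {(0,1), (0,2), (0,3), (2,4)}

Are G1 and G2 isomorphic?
No, not isomorphic

The graphs are NOT isomorphic.

Connected components of G1: 2 component(s) with vertex sets [[0, 1], [2, 3, 4]], sizes [2, 3].
Connected components of G2: 1 component(s) with vertex sets [[0, 1, 2, 3, 4]], sizes [5].
The number of connected components (and the multiset of component sizes) is an isomorphism invariant — an isomorphism maps each component of G1 bijectively onto a component of G2. Since G1 has 2 component(s) and G2 has 1, they cannot be isomorphic.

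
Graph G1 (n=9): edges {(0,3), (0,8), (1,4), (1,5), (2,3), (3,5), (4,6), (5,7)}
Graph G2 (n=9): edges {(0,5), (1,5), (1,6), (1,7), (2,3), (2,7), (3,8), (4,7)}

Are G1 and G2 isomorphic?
Yes, isomorphic

The graphs are isomorphic.
One valid mapping φ: V(G1) → V(G2): 0→5, 1→2, 2→6, 3→1, 4→3, 5→7, 6→8, 7→4, 8→0

Verify φ preserves adjacency — for each edge of G1, its image is an edge of G2:
  (0,3) → (φ(0),φ(3)) = (1,5) ∈ E(G2) ✓
  (0,8) → (φ(0),φ(8)) = (0,5) ∈ E(G2) ✓
  (1,4) → (φ(1),φ(4)) = (2,3) ∈ E(G2) ✓
  (1,5) → (φ(1),φ(5)) = (2,7) ∈ E(G2) ✓
  (2,3) → (φ(2),φ(3)) = (1,6) ∈ E(G2) ✓
  (3,5) → (φ(3),φ(5)) = (1,7) ∈ E(G2) ✓
  (4,6) → (φ(4),φ(6)) = (3,8) ∈ E(G2) ✓
  (5,7) → (φ(5),φ(7)) = (4,7) ∈ E(G2) ✓
All 8 edges of G1 map to edges of G2, and |E(G1)| = |E(G2)| = 8, so φ is a bijection on edges as well as vertices. Hence G1 ≅ G2.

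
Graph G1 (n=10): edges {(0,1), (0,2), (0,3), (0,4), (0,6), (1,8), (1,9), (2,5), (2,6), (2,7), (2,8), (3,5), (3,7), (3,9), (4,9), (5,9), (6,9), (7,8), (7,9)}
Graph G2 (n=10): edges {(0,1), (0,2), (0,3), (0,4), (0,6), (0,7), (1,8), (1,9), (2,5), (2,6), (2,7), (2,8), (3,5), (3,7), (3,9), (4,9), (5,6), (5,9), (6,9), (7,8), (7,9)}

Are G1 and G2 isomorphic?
No, not isomorphic

The graphs are NOT isomorphic.

Counting edges: G1 has 19 edge(s); G2 has 21 edge(s).
Edge count is an isomorphism invariant (a bijection on vertices induces a bijection on edges), so differing edge counts rule out isomorphism.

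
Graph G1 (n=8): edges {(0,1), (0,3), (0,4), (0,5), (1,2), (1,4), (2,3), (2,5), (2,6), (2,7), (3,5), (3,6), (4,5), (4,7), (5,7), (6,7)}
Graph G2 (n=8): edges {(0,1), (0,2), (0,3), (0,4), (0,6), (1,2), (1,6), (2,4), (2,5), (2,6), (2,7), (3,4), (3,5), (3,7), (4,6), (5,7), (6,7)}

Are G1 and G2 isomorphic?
No, not isomorphic

The graphs are NOT isomorphic.

Counting triangles (3-cliques): G1 has 8, G2 has 11.
Triangle count is an isomorphism invariant, so differing triangle counts rule out isomorphism.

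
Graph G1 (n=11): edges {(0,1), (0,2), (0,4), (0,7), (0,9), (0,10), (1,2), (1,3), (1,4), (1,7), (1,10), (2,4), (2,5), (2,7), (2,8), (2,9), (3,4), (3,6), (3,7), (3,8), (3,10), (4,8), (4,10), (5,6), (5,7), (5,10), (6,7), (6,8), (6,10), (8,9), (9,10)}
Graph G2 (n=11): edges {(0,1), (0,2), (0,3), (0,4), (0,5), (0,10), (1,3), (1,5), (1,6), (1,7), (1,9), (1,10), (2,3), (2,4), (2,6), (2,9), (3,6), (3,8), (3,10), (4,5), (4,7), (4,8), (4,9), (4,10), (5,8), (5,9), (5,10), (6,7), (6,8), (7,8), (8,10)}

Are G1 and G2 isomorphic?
Yes, isomorphic

The graphs are isomorphic.
One valid mapping φ: V(G1) → V(G2): 0→5, 1→10, 2→4, 3→3, 4→0, 5→7, 6→6, 7→8, 8→2, 9→9, 10→1

Verify φ preserves adjacency — for each edge of G1, its image is an edge of G2:
  (0,1) → (φ(0),φ(1)) = (5,10) ∈ E(G2) ✓
  (0,2) → (φ(0),φ(2)) = (4,5) ∈ E(G2) ✓
  (0,4) → (φ(0),φ(4)) = (0,5) ∈ E(G2) ✓
  (0,7) → (φ(0),φ(7)) = (5,8) ∈ E(G2) ✓
  (0,9) → (φ(0),φ(9)) = (5,9) ∈ E(G2) ✓
  (0,10) → (φ(0),φ(10)) = (1,5) ∈ E(G2) ✓
  (1,2) → (φ(1),φ(2)) = (4,10) ∈ E(G2) ✓
  (1,3) → (φ(1),φ(3)) = (3,10) ∈ E(G2) ✓
  (1,4) → (φ(1),φ(4)) = (0,10) ∈ E(G2) ✓
  (1,7) → (φ(1),φ(7)) = (8,10) ∈ E(G2) ✓
  (1,10) → (φ(1),φ(10)) = (1,10) ∈ E(G2) ✓
  (2,4) → (φ(2),φ(4)) = (0,4) ∈ E(G2) ✓
  (2,5) → (φ(2),φ(5)) = (4,7) ∈ E(G2) ✓
  (2,7) → (φ(2),φ(7)) = (4,8) ∈ E(G2) ✓
  (2,8) → (φ(2),φ(8)) = (2,4) ∈ E(G2) ✓
  (2,9) → (φ(2),φ(9)) = (4,9) ∈ E(G2) ✓
  (3,4) → (φ(3),φ(4)) = (0,3) ∈ E(G2) ✓
  (3,6) → (φ(3),φ(6)) = (3,6) ∈ E(G2) ✓
  (3,7) → (φ(3),φ(7)) = (3,8) ∈ E(G2) ✓
  (3,8) → (φ(3),φ(8)) = (2,3) ∈ E(G2) ✓
  (3,10) → (φ(3),φ(10)) = (1,3) ∈ E(G2) ✓
  (4,8) → (φ(4),φ(8)) = (0,2) ∈ E(G2) ✓
  (4,10) → (φ(4),φ(10)) = (0,1) ∈ E(G2) ✓
  (5,6) → (φ(5),φ(6)) = (6,7) ∈ E(G2) ✓
  (5,7) → (φ(5),φ(7)) = (7,8) ∈ E(G2) ✓
  (5,10) → (φ(5),φ(10)) = (1,7) ∈ E(G2) ✓
  (6,7) → (φ(6),φ(7)) = (6,8) ∈ E(G2) ✓
  (6,8) → (φ(6),φ(8)) = (2,6) ∈ E(G2) ✓
  (6,10) → (φ(6),φ(10)) = (1,6) ∈ E(G2) ✓
  (8,9) → (φ(8),φ(9)) = (2,9) ∈ E(G2) ✓
  (9,10) → (φ(9),φ(10)) = (1,9) ∈ E(G2) ✓
All 31 edges of G1 map to edges of G2, and |E(G1)| = |E(G2)| = 31, so φ is a bijection on edges as well as vertices. Hence G1 ≅ G2.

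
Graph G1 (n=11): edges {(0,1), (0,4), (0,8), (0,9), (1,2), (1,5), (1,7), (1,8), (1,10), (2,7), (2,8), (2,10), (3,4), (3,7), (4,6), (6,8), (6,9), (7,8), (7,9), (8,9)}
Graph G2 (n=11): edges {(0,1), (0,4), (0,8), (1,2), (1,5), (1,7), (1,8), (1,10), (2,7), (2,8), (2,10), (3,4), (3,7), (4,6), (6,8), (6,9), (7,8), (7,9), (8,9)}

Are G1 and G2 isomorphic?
No, not isomorphic

The graphs are NOT isomorphic.

Counting edges: G1 has 20 edge(s); G2 has 19 edge(s).
Edge count is an isomorphism invariant (a bijection on vertices induces a bijection on edges), so differing edge counts rule out isomorphism.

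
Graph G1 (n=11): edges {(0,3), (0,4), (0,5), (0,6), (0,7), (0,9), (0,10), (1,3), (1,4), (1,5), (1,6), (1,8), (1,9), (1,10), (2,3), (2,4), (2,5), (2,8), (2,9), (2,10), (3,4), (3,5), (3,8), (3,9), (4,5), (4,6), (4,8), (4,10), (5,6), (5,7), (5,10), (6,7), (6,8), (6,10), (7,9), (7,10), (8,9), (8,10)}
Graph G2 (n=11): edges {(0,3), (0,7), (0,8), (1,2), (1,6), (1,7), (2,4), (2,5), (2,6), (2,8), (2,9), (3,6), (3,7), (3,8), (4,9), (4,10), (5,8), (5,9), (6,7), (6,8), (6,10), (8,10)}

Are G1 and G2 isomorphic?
No, not isomorphic

The graphs are NOT isomorphic.

Counting triangles (3-cliques): G1 has 50, G2 has 11.
Triangle count is an isomorphism invariant, so differing triangle counts rule out isomorphism.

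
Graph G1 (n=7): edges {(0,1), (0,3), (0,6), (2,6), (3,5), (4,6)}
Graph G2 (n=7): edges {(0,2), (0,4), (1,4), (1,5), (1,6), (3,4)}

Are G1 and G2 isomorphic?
Yes, isomorphic

The graphs are isomorphic.
One valid mapping φ: V(G1) → V(G2): 0→4, 1→3, 2→6, 3→0, 4→5, 5→2, 6→1

Verify φ preserves adjacency — for each edge of G1, its image is an edge of G2:
  (0,1) → (φ(0),φ(1)) = (3,4) ∈ E(G2) ✓
  (0,3) → (φ(0),φ(3)) = (0,4) ∈ E(G2) ✓
  (0,6) → (φ(0),φ(6)) = (1,4) ∈ E(G2) ✓
  (2,6) → (φ(2),φ(6)) = (1,6) ∈ E(G2) ✓
  (3,5) → (φ(3),φ(5)) = (0,2) ∈ E(G2) ✓
  (4,6) → (φ(4),φ(6)) = (1,5) ∈ E(G2) ✓
All 6 edges of G1 map to edges of G2, and |E(G1)| = |E(G2)| = 6, so φ is a bijection on edges as well as vertices. Hence G1 ≅ G2.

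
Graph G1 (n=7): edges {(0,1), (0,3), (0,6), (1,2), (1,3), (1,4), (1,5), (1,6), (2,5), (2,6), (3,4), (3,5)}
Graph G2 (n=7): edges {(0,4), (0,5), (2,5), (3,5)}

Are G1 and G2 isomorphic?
No, not isomorphic

The graphs are NOT isomorphic.

Degrees in G1: deg(0)=3, deg(1)=6, deg(2)=3, deg(3)=4, deg(4)=2, deg(5)=3, deg(6)=3.
Sorted degree sequence of G1: [6, 4, 3, 3, 3, 3, 2].
Degrees in G2: deg(0)=2, deg(1)=0, deg(2)=1, deg(3)=1, deg(4)=1, deg(5)=3, deg(6)=0.
Sorted degree sequence of G2: [3, 2, 1, 1, 1, 0, 0].
The (sorted) degree sequence is an isomorphism invariant, so since G1 and G2 have different degree sequences they cannot be isomorphic.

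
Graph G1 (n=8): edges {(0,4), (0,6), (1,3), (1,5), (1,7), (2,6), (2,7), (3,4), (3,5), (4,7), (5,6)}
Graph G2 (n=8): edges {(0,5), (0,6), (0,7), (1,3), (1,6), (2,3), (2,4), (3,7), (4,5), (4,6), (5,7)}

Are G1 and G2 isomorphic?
Yes, isomorphic

The graphs are isomorphic.
One valid mapping φ: V(G1) → V(G2): 0→2, 1→0, 2→1, 3→5, 4→4, 5→7, 6→3, 7→6

Verify φ preserves adjacency — for each edge of G1, its image is an edge of G2:
  (0,4) → (φ(0),φ(4)) = (2,4) ∈ E(G2) ✓
  (0,6) → (φ(0),φ(6)) = (2,3) ∈ E(G2) ✓
  (1,3) → (φ(1),φ(3)) = (0,5) ∈ E(G2) ✓
  (1,5) → (φ(1),φ(5)) = (0,7) ∈ E(G2) ✓
  (1,7) → (φ(1),φ(7)) = (0,6) ∈ E(G2) ✓
  (2,6) → (φ(2),φ(6)) = (1,3) ∈ E(G2) ✓
  (2,7) → (φ(2),φ(7)) = (1,6) ∈ E(G2) ✓
  (3,4) → (φ(3),φ(4)) = (4,5) ∈ E(G2) ✓
  (3,5) → (φ(3),φ(5)) = (5,7) ∈ E(G2) ✓
  (4,7) → (φ(4),φ(7)) = (4,6) ∈ E(G2) ✓
  (5,6) → (φ(5),φ(6)) = (3,7) ∈ E(G2) ✓
All 11 edges of G1 map to edges of G2, and |E(G1)| = |E(G2)| = 11, so φ is a bijection on edges as well as vertices. Hence G1 ≅ G2.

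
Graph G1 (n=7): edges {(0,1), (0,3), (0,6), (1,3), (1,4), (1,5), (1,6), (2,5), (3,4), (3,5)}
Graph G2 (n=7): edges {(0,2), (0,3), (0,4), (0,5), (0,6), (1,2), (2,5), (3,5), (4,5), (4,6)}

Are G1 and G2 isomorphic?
Yes, isomorphic

The graphs are isomorphic.
One valid mapping φ: V(G1) → V(G2): 0→4, 1→0, 2→1, 3→5, 4→3, 5→2, 6→6

Verify φ preserves adjacency — for each edge of G1, its image is an edge of G2:
  (0,1) → (φ(0),φ(1)) = (0,4) ∈ E(G2) ✓
  (0,3) → (φ(0),φ(3)) = (4,5) ∈ E(G2) ✓
  (0,6) → (φ(0),φ(6)) = (4,6) ∈ E(G2) ✓
  (1,3) → (φ(1),φ(3)) = (0,5) ∈ E(G2) ✓
  (1,4) → (φ(1),φ(4)) = (0,3) ∈ E(G2) ✓
  (1,5) → (φ(1),φ(5)) = (0,2) ∈ E(G2) ✓
  (1,6) → (φ(1),φ(6)) = (0,6) ∈ E(G2) ✓
  (2,5) → (φ(2),φ(5)) = (1,2) ∈ E(G2) ✓
  (3,4) → (φ(3),φ(4)) = (3,5) ∈ E(G2) ✓
  (3,5) → (φ(3),φ(5)) = (2,5) ∈ E(G2) ✓
All 10 edges of G1 map to edges of G2, and |E(G1)| = |E(G2)| = 10, so φ is a bijection on edges as well as vertices. Hence G1 ≅ G2.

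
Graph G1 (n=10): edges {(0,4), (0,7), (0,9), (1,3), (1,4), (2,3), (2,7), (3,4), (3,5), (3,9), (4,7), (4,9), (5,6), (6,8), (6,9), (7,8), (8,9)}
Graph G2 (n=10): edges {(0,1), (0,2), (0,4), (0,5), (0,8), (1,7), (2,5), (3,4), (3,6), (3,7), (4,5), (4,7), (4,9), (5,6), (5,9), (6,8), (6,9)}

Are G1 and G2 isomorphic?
Yes, isomorphic

The graphs are isomorphic.
One valid mapping φ: V(G1) → V(G2): 0→9, 1→2, 2→8, 3→0, 4→5, 5→1, 6→7, 7→6, 8→3, 9→4

Verify φ preserves adjacency — for each edge of G1, its image is an edge of G2:
  (0,4) → (φ(0),φ(4)) = (5,9) ∈ E(G2) ✓
  (0,7) → (φ(0),φ(7)) = (6,9) ∈ E(G2) ✓
  (0,9) → (φ(0),φ(9)) = (4,9) ∈ E(G2) ✓
  (1,3) → (φ(1),φ(3)) = (0,2) ∈ E(G2) ✓
  (1,4) → (φ(1),φ(4)) = (2,5) ∈ E(G2) ✓
  (2,3) → (φ(2),φ(3)) = (0,8) ∈ E(G2) ✓
  (2,7) → (φ(2),φ(7)) = (6,8) ∈ E(G2) ✓
  (3,4) → (φ(3),φ(4)) = (0,5) ∈ E(G2) ✓
  (3,5) → (φ(3),φ(5)) = (0,1) ∈ E(G2) ✓
  (3,9) → (φ(3),φ(9)) = (0,4) ∈ E(G2) ✓
  (4,7) → (φ(4),φ(7)) = (5,6) ∈ E(G2) ✓
  (4,9) → (φ(4),φ(9)) = (4,5) ∈ E(G2) ✓
  (5,6) → (φ(5),φ(6)) = (1,7) ∈ E(G2) ✓
  (6,8) → (φ(6),φ(8)) = (3,7) ∈ E(G2) ✓
  (6,9) → (φ(6),φ(9)) = (4,7) ∈ E(G2) ✓
  (7,8) → (φ(7),φ(8)) = (3,6) ∈ E(G2) ✓
  (8,9) → (φ(8),φ(9)) = (3,4) ∈ E(G2) ✓
All 17 edges of G1 map to edges of G2, and |E(G1)| = |E(G2)| = 17, so φ is a bijection on edges as well as vertices. Hence G1 ≅ G2.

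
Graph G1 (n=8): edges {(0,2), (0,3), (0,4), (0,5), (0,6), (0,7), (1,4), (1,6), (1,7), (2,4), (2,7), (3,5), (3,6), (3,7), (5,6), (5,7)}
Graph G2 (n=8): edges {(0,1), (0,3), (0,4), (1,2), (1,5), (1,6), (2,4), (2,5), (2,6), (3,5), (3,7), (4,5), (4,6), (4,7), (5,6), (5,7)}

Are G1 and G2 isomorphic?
Yes, isomorphic

The graphs are isomorphic.
One valid mapping φ: V(G1) → V(G2): 0→5, 1→0, 2→7, 3→2, 4→3, 5→6, 6→1, 7→4

Verify φ preserves adjacency — for each edge of G1, its image is an edge of G2:
  (0,2) → (φ(0),φ(2)) = (5,7) ∈ E(G2) ✓
  (0,3) → (φ(0),φ(3)) = (2,5) ∈ E(G2) ✓
  (0,4) → (φ(0),φ(4)) = (3,5) ∈ E(G2) ✓
  (0,5) → (φ(0),φ(5)) = (5,6) ∈ E(G2) ✓
  (0,6) → (φ(0),φ(6)) = (1,5) ∈ E(G2) ✓
  (0,7) → (φ(0),φ(7)) = (4,5) ∈ E(G2) ✓
  (1,4) → (φ(1),φ(4)) = (0,3) ∈ E(G2) ✓
  (1,6) → (φ(1),φ(6)) = (0,1) ∈ E(G2) ✓
  (1,7) → (φ(1),φ(7)) = (0,4) ∈ E(G2) ✓
  (2,4) → (φ(2),φ(4)) = (3,7) ∈ E(G2) ✓
  (2,7) → (φ(2),φ(7)) = (4,7) ∈ E(G2) ✓
  (3,5) → (φ(3),φ(5)) = (2,6) ∈ E(G2) ✓
  (3,6) → (φ(3),φ(6)) = (1,2) ∈ E(G2) ✓
  (3,7) → (φ(3),φ(7)) = (2,4) ∈ E(G2) ✓
  (5,6) → (φ(5),φ(6)) = (1,6) ∈ E(G2) ✓
  (5,7) → (φ(5),φ(7)) = (4,6) ∈ E(G2) ✓
All 16 edges of G1 map to edges of G2, and |E(G1)| = |E(G2)| = 16, so φ is a bijection on edges as well as vertices. Hence G1 ≅ G2.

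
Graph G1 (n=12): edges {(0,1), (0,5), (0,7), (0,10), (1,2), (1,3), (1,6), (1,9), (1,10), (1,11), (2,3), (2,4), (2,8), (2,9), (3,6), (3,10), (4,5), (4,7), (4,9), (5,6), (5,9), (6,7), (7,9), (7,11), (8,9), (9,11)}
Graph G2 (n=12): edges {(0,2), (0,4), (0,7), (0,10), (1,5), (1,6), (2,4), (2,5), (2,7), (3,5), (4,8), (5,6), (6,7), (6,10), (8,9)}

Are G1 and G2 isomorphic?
No, not isomorphic

The graphs are NOT isomorphic.

Connected components of G1: 1 component(s) with vertex sets [[0, 1, 2, 3, 4, 5, 6, 7, 8, 9, 10, 11]], sizes [12].
Connected components of G2: 2 component(s) with vertex sets [[11], [0, 1, 2, 3, 4, 5, 6, 7, 8, 9, 10]], sizes [1, 11].
The number of connected components (and the multiset of component sizes) is an isomorphism invariant — an isomorphism maps each component of G1 bijectively onto a component of G2. Since G1 has 1 component(s) and G2 has 2, they cannot be isomorphic.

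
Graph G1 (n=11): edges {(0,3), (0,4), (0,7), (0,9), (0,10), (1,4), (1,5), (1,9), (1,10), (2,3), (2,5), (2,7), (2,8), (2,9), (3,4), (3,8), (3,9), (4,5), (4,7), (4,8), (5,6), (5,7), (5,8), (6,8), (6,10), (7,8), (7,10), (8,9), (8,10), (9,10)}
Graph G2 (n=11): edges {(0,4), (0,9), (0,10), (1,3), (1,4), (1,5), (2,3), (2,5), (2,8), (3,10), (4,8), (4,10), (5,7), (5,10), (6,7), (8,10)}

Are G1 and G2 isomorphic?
No, not isomorphic

The graphs are NOT isomorphic.

Counting triangles (3-cliques): G1 has 23, G2 has 2.
Triangle count is an isomorphism invariant, so differing triangle counts rule out isomorphism.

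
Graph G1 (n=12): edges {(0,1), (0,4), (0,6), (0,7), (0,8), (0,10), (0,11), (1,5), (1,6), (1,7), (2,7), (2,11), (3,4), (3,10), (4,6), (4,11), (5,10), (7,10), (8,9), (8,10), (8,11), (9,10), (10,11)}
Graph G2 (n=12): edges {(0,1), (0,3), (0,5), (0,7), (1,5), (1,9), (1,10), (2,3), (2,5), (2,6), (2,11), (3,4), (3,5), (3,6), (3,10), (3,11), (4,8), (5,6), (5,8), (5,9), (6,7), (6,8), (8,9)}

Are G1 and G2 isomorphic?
Yes, isomorphic

The graphs are isomorphic.
One valid mapping φ: V(G1) → V(G2): 0→5, 1→1, 2→7, 3→4, 4→8, 5→10, 6→9, 7→0, 8→2, 9→11, 10→3, 11→6

Verify φ preserves adjacency — for each edge of G1, its image is an edge of G2:
  (0,1) → (φ(0),φ(1)) = (1,5) ∈ E(G2) ✓
  (0,4) → (φ(0),φ(4)) = (5,8) ∈ E(G2) ✓
  (0,6) → (φ(0),φ(6)) = (5,9) ∈ E(G2) ✓
  (0,7) → (φ(0),φ(7)) = (0,5) ∈ E(G2) ✓
  (0,8) → (φ(0),φ(8)) = (2,5) ∈ E(G2) ✓
  (0,10) → (φ(0),φ(10)) = (3,5) ∈ E(G2) ✓
  (0,11) → (φ(0),φ(11)) = (5,6) ∈ E(G2) ✓
  (1,5) → (φ(1),φ(5)) = (1,10) ∈ E(G2) ✓
  (1,6) → (φ(1),φ(6)) = (1,9) ∈ E(G2) ✓
  (1,7) → (φ(1),φ(7)) = (0,1) ∈ E(G2) ✓
  (2,7) → (φ(2),φ(7)) = (0,7) ∈ E(G2) ✓
  (2,11) → (φ(2),φ(11)) = (6,7) ∈ E(G2) ✓
  (3,4) → (φ(3),φ(4)) = (4,8) ∈ E(G2) ✓
  (3,10) → (φ(3),φ(10)) = (3,4) ∈ E(G2) ✓
  (4,6) → (φ(4),φ(6)) = (8,9) ∈ E(G2) ✓
  (4,11) → (φ(4),φ(11)) = (6,8) ∈ E(G2) ✓
  (5,10) → (φ(5),φ(10)) = (3,10) ∈ E(G2) ✓
  (7,10) → (φ(7),φ(10)) = (0,3) ∈ E(G2) ✓
  (8,9) → (φ(8),φ(9)) = (2,11) ∈ E(G2) ✓
  (8,10) → (φ(8),φ(10)) = (2,3) ∈ E(G2) ✓
  (8,11) → (φ(8),φ(11)) = (2,6) ∈ E(G2) ✓
  (9,10) → (φ(9),φ(10)) = (3,11) ∈ E(G2) ✓
  (10,11) → (φ(10),φ(11)) = (3,6) ∈ E(G2) ✓
All 23 edges of G1 map to edges of G2, and |E(G1)| = |E(G2)| = 23, so φ is a bijection on edges as well as vertices. Hence G1 ≅ G2.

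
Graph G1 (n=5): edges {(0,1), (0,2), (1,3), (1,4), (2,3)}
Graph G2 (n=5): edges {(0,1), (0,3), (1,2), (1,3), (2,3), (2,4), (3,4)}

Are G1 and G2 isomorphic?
No, not isomorphic

The graphs are NOT isomorphic.

Degrees in G1: deg(0)=2, deg(1)=3, deg(2)=2, deg(3)=2, deg(4)=1.
Sorted degree sequence of G1: [3, 2, 2, 2, 1].
Degrees in G2: deg(0)=2, deg(1)=3, deg(2)=3, deg(3)=4, deg(4)=2.
Sorted degree sequence of G2: [4, 3, 3, 2, 2].
The (sorted) degree sequence is an isomorphism invariant, so since G1 and G2 have different degree sequences they cannot be isomorphic.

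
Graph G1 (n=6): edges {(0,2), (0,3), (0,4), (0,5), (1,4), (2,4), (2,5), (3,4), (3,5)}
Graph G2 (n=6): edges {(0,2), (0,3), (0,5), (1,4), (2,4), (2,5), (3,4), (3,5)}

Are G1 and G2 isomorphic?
No, not isomorphic

The graphs are NOT isomorphic.

Counting edges: G1 has 9 edge(s); G2 has 8 edge(s).
Edge count is an isomorphism invariant (a bijection on vertices induces a bijection on edges), so differing edge counts rule out isomorphism.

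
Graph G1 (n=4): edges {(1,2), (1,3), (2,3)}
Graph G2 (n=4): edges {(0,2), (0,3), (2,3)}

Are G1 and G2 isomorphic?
Yes, isomorphic

The graphs are isomorphic.
One valid mapping φ: V(G1) → V(G2): 0→1, 1→2, 2→3, 3→0

Verify φ preserves adjacency — for each edge of G1, its image is an edge of G2:
  (1,2) → (φ(1),φ(2)) = (2,3) ∈ E(G2) ✓
  (1,3) → (φ(1),φ(3)) = (0,2) ∈ E(G2) ✓
  (2,3) → (φ(2),φ(3)) = (0,3) ∈ E(G2) ✓
All 3 edges of G1 map to edges of G2, and |E(G1)| = |E(G2)| = 3, so φ is a bijection on edges as well as vertices. Hence G1 ≅ G2.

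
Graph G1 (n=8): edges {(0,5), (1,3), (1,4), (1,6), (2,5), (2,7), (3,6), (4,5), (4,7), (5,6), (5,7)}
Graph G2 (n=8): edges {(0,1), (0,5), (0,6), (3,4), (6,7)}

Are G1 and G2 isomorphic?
No, not isomorphic

The graphs are NOT isomorphic.

Connected components of G1: 1 component(s) with vertex sets [[0, 1, 2, 3, 4, 5, 6, 7]], sizes [8].
Connected components of G2: 3 component(s) with vertex sets [[2], [3, 4], [0, 1, 5, 6, 7]], sizes [1, 2, 5].
The number of connected components (and the multiset of component sizes) is an isomorphism invariant — an isomorphism maps each component of G1 bijectively onto a component of G2. Since G1 has 1 component(s) and G2 has 3, they cannot be isomorphic.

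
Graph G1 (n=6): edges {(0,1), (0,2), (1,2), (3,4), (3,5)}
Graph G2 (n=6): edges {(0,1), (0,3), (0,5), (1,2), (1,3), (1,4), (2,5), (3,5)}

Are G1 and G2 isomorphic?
No, not isomorphic

The graphs are NOT isomorphic.

Degrees in G1: deg(0)=2, deg(1)=2, deg(2)=2, deg(3)=2, deg(4)=1, deg(5)=1.
Sorted degree sequence of G1: [2, 2, 2, 2, 1, 1].
Degrees in G2: deg(0)=3, deg(1)=4, deg(2)=2, deg(3)=3, deg(4)=1, deg(5)=3.
Sorted degree sequence of G2: [4, 3, 3, 3, 2, 1].
The (sorted) degree sequence is an isomorphism invariant, so since G1 and G2 have different degree sequences they cannot be isomorphic.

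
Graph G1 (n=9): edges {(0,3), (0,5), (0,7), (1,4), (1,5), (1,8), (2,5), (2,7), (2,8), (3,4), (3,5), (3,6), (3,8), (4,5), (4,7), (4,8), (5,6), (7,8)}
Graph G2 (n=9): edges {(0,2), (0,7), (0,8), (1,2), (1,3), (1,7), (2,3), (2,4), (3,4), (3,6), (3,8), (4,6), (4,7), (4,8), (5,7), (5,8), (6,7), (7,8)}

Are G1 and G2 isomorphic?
Yes, isomorphic

The graphs are isomorphic.
One valid mapping φ: V(G1) → V(G2): 0→0, 1→6, 2→1, 3→8, 4→4, 5→7, 6→5, 7→2, 8→3

Verify φ preserves adjacency — for each edge of G1, its image is an edge of G2:
  (0,3) → (φ(0),φ(3)) = (0,8) ∈ E(G2) ✓
  (0,5) → (φ(0),φ(5)) = (0,7) ∈ E(G2) ✓
  (0,7) → (φ(0),φ(7)) = (0,2) ∈ E(G2) ✓
  (1,4) → (φ(1),φ(4)) = (4,6) ∈ E(G2) ✓
  (1,5) → (φ(1),φ(5)) = (6,7) ∈ E(G2) ✓
  (1,8) → (φ(1),φ(8)) = (3,6) ∈ E(G2) ✓
  (2,5) → (φ(2),φ(5)) = (1,7) ∈ E(G2) ✓
  (2,7) → (φ(2),φ(7)) = (1,2) ∈ E(G2) ✓
  (2,8) → (φ(2),φ(8)) = (1,3) ∈ E(G2) ✓
  (3,4) → (φ(3),φ(4)) = (4,8) ∈ E(G2) ✓
  (3,5) → (φ(3),φ(5)) = (7,8) ∈ E(G2) ✓
  (3,6) → (φ(3),φ(6)) = (5,8) ∈ E(G2) ✓
  (3,8) → (φ(3),φ(8)) = (3,8) ∈ E(G2) ✓
  (4,5) → (φ(4),φ(5)) = (4,7) ∈ E(G2) ✓
  (4,7) → (φ(4),φ(7)) = (2,4) ∈ E(G2) ✓
  (4,8) → (φ(4),φ(8)) = (3,4) ∈ E(G2) ✓
  (5,6) → (φ(5),φ(6)) = (5,7) ∈ E(G2) ✓
  (7,8) → (φ(7),φ(8)) = (2,3) ∈ E(G2) ✓
All 18 edges of G1 map to edges of G2, and |E(G1)| = |E(G2)| = 18, so φ is a bijection on edges as well as vertices. Hence G1 ≅ G2.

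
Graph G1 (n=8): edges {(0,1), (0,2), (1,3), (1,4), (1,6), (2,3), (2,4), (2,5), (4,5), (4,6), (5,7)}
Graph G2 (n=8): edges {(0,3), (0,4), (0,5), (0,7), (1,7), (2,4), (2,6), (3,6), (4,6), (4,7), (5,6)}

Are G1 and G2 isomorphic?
Yes, isomorphic

The graphs are isomorphic.
One valid mapping φ: V(G1) → V(G2): 0→5, 1→6, 2→0, 3→3, 4→4, 5→7, 6→2, 7→1

Verify φ preserves adjacency — for each edge of G1, its image is an edge of G2:
  (0,1) → (φ(0),φ(1)) = (5,6) ∈ E(G2) ✓
  (0,2) → (φ(0),φ(2)) = (0,5) ∈ E(G2) ✓
  (1,3) → (φ(1),φ(3)) = (3,6) ∈ E(G2) ✓
  (1,4) → (φ(1),φ(4)) = (4,6) ∈ E(G2) ✓
  (1,6) → (φ(1),φ(6)) = (2,6) ∈ E(G2) ✓
  (2,3) → (φ(2),φ(3)) = (0,3) ∈ E(G2) ✓
  (2,4) → (φ(2),φ(4)) = (0,4) ∈ E(G2) ✓
  (2,5) → (φ(2),φ(5)) = (0,7) ∈ E(G2) ✓
  (4,5) → (φ(4),φ(5)) = (4,7) ∈ E(G2) ✓
  (4,6) → (φ(4),φ(6)) = (2,4) ∈ E(G2) ✓
  (5,7) → (φ(5),φ(7)) = (1,7) ∈ E(G2) ✓
All 11 edges of G1 map to edges of G2, and |E(G1)| = |E(G2)| = 11, so φ is a bijection on edges as well as vertices. Hence G1 ≅ G2.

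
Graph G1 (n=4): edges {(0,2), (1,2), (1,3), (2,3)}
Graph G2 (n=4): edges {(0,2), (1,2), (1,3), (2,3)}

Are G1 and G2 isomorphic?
Yes, isomorphic

The graphs are isomorphic.
One valid mapping φ: V(G1) → V(G2): 0→0, 1→3, 2→2, 3→1

Verify φ preserves adjacency — for each edge of G1, its image is an edge of G2:
  (0,2) → (φ(0),φ(2)) = (0,2) ∈ E(G2) ✓
  (1,2) → (φ(1),φ(2)) = (2,3) ∈ E(G2) ✓
  (1,3) → (φ(1),φ(3)) = (1,3) ∈ E(G2) ✓
  (2,3) → (φ(2),φ(3)) = (1,2) ∈ E(G2) ✓
All 4 edges of G1 map to edges of G2, and |E(G1)| = |E(G2)| = 4, so φ is a bijection on edges as well as vertices. Hence G1 ≅ G2.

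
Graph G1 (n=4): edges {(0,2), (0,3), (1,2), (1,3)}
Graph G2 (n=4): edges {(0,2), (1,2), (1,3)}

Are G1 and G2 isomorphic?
No, not isomorphic

The graphs are NOT isomorphic.

Counting edges: G1 has 4 edge(s); G2 has 3 edge(s).
Edge count is an isomorphism invariant (a bijection on vertices induces a bijection on edges), so differing edge counts rule out isomorphism.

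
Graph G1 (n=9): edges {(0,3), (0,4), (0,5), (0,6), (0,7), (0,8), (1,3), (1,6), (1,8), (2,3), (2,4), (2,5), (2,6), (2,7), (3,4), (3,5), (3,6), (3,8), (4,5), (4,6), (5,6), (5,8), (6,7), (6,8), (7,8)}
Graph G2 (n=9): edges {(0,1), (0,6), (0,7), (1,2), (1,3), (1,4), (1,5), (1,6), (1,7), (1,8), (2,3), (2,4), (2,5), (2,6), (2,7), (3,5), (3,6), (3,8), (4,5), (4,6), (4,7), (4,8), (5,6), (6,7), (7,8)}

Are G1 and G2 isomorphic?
Yes, isomorphic

The graphs are isomorphic.
One valid mapping φ: V(G1) → V(G2): 0→4, 1→0, 2→3, 3→6, 4→5, 5→2, 6→1, 7→8, 8→7

Verify φ preserves adjacency — for each edge of G1, its image is an edge of G2:
  (0,3) → (φ(0),φ(3)) = (4,6) ∈ E(G2) ✓
  (0,4) → (φ(0),φ(4)) = (4,5) ∈ E(G2) ✓
  (0,5) → (φ(0),φ(5)) = (2,4) ∈ E(G2) ✓
  (0,6) → (φ(0),φ(6)) = (1,4) ∈ E(G2) ✓
  (0,7) → (φ(0),φ(7)) = (4,8) ∈ E(G2) ✓
  (0,8) → (φ(0),φ(8)) = (4,7) ∈ E(G2) ✓
  (1,3) → (φ(1),φ(3)) = (0,6) ∈ E(G2) ✓
  (1,6) → (φ(1),φ(6)) = (0,1) ∈ E(G2) ✓
  (1,8) → (φ(1),φ(8)) = (0,7) ∈ E(G2) ✓
  (2,3) → (φ(2),φ(3)) = (3,6) ∈ E(G2) ✓
  (2,4) → (φ(2),φ(4)) = (3,5) ∈ E(G2) ✓
  (2,5) → (φ(2),φ(5)) = (2,3) ∈ E(G2) ✓
  (2,6) → (φ(2),φ(6)) = (1,3) ∈ E(G2) ✓
  (2,7) → (φ(2),φ(7)) = (3,8) ∈ E(G2) ✓
  (3,4) → (φ(3),φ(4)) = (5,6) ∈ E(G2) ✓
  (3,5) → (φ(3),φ(5)) = (2,6) ∈ E(G2) ✓
  (3,6) → (φ(3),φ(6)) = (1,6) ∈ E(G2) ✓
  (3,8) → (φ(3),φ(8)) = (6,7) ∈ E(G2) ✓
  (4,5) → (φ(4),φ(5)) = (2,5) ∈ E(G2) ✓
  (4,6) → (φ(4),φ(6)) = (1,5) ∈ E(G2) ✓
  (5,6) → (φ(5),φ(6)) = (1,2) ∈ E(G2) ✓
  (5,8) → (φ(5),φ(8)) = (2,7) ∈ E(G2) ✓
  (6,7) → (φ(6),φ(7)) = (1,8) ∈ E(G2) ✓
  (6,8) → (φ(6),φ(8)) = (1,7) ∈ E(G2) ✓
  (7,8) → (φ(7),φ(8)) = (7,8) ∈ E(G2) ✓
All 25 edges of G1 map to edges of G2, and |E(G1)| = |E(G2)| = 25, so φ is a bijection on edges as well as vertices. Hence G1 ≅ G2.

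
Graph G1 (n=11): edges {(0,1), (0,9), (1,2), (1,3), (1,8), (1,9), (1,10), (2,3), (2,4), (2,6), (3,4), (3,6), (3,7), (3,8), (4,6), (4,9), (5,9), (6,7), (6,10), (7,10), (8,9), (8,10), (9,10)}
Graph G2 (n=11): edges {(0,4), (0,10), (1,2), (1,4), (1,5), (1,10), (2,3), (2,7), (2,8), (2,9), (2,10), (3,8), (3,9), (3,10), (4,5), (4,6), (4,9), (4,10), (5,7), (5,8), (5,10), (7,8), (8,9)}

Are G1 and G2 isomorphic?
Yes, isomorphic

The graphs are isomorphic.
One valid mapping φ: V(G1) → V(G2): 0→0, 1→10, 2→3, 3→2, 4→9, 5→6, 6→8, 7→7, 8→1, 9→4, 10→5

Verify φ preserves adjacency — for each edge of G1, its image is an edge of G2:
  (0,1) → (φ(0),φ(1)) = (0,10) ∈ E(G2) ✓
  (0,9) → (φ(0),φ(9)) = (0,4) ∈ E(G2) ✓
  (1,2) → (φ(1),φ(2)) = (3,10) ∈ E(G2) ✓
  (1,3) → (φ(1),φ(3)) = (2,10) ∈ E(G2) ✓
  (1,8) → (φ(1),φ(8)) = (1,10) ∈ E(G2) ✓
  (1,9) → (φ(1),φ(9)) = (4,10) ∈ E(G2) ✓
  (1,10) → (φ(1),φ(10)) = (5,10) ∈ E(G2) ✓
  (2,3) → (φ(2),φ(3)) = (2,3) ∈ E(G2) ✓
  (2,4) → (φ(2),φ(4)) = (3,9) ∈ E(G2) ✓
  (2,6) → (φ(2),φ(6)) = (3,8) ∈ E(G2) ✓
  (3,4) → (φ(3),φ(4)) = (2,9) ∈ E(G2) ✓
  (3,6) → (φ(3),φ(6)) = (2,8) ∈ E(G2) ✓
  (3,7) → (φ(3),φ(7)) = (2,7) ∈ E(G2) ✓
  (3,8) → (φ(3),φ(8)) = (1,2) ∈ E(G2) ✓
  (4,6) → (φ(4),φ(6)) = (8,9) ∈ E(G2) ✓
  (4,9) → (φ(4),φ(9)) = (4,9) ∈ E(G2) ✓
  (5,9) → (φ(5),φ(9)) = (4,6) ∈ E(G2) ✓
  (6,7) → (φ(6),φ(7)) = (7,8) ∈ E(G2) ✓
  (6,10) → (φ(6),φ(10)) = (5,8) ∈ E(G2) ✓
  (7,10) → (φ(7),φ(10)) = (5,7) ∈ E(G2) ✓
  (8,9) → (φ(8),φ(9)) = (1,4) ∈ E(G2) ✓
  (8,10) → (φ(8),φ(10)) = (1,5) ∈ E(G2) ✓
  (9,10) → (φ(9),φ(10)) = (4,5) ∈ E(G2) ✓
All 23 edges of G1 map to edges of G2, and |E(G1)| = |E(G2)| = 23, so φ is a bijection on edges as well as vertices. Hence G1 ≅ G2.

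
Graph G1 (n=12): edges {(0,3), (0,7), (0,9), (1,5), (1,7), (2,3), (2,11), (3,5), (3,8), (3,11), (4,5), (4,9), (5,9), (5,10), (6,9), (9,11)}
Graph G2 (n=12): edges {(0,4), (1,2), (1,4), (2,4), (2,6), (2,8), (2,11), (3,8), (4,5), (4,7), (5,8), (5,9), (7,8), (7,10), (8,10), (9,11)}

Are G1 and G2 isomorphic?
Yes, isomorphic

The graphs are isomorphic.
One valid mapping φ: V(G1) → V(G2): 0→5, 1→11, 2→10, 3→8, 4→1, 5→2, 6→0, 7→9, 8→3, 9→4, 10→6, 11→7

Verify φ preserves adjacency — for each edge of G1, its image is an edge of G2:
  (0,3) → (φ(0),φ(3)) = (5,8) ∈ E(G2) ✓
  (0,7) → (φ(0),φ(7)) = (5,9) ∈ E(G2) ✓
  (0,9) → (φ(0),φ(9)) = (4,5) ∈ E(G2) ✓
  (1,5) → (φ(1),φ(5)) = (2,11) ∈ E(G2) ✓
  (1,7) → (φ(1),φ(7)) = (9,11) ∈ E(G2) ✓
  (2,3) → (φ(2),φ(3)) = (8,10) ∈ E(G2) ✓
  (2,11) → (φ(2),φ(11)) = (7,10) ∈ E(G2) ✓
  (3,5) → (φ(3),φ(5)) = (2,8) ∈ E(G2) ✓
  (3,8) → (φ(3),φ(8)) = (3,8) ∈ E(G2) ✓
  (3,11) → (φ(3),φ(11)) = (7,8) ∈ E(G2) ✓
  (4,5) → (φ(4),φ(5)) = (1,2) ∈ E(G2) ✓
  (4,9) → (φ(4),φ(9)) = (1,4) ∈ E(G2) ✓
  (5,9) → (φ(5),φ(9)) = (2,4) ∈ E(G2) ✓
  (5,10) → (φ(5),φ(10)) = (2,6) ∈ E(G2) ✓
  (6,9) → (φ(6),φ(9)) = (0,4) ∈ E(G2) ✓
  (9,11) → (φ(9),φ(11)) = (4,7) ∈ E(G2) ✓
All 16 edges of G1 map to edges of G2, and |E(G1)| = |E(G2)| = 16, so φ is a bijection on edges as well as vertices. Hence G1 ≅ G2.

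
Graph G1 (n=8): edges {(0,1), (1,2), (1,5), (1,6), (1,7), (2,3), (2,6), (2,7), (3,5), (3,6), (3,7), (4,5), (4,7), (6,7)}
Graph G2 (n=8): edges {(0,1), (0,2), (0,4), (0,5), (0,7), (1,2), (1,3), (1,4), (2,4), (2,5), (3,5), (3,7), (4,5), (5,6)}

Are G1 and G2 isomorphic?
Yes, isomorphic

The graphs are isomorphic.
One valid mapping φ: V(G1) → V(G2): 0→6, 1→5, 2→2, 3→1, 4→7, 5→3, 6→4, 7→0

Verify φ preserves adjacency — for each edge of G1, its image is an edge of G2:
  (0,1) → (φ(0),φ(1)) = (5,6) ∈ E(G2) ✓
  (1,2) → (φ(1),φ(2)) = (2,5) ∈ E(G2) ✓
  (1,5) → (φ(1),φ(5)) = (3,5) ∈ E(G2) ✓
  (1,6) → (φ(1),φ(6)) = (4,5) ∈ E(G2) ✓
  (1,7) → (φ(1),φ(7)) = (0,5) ∈ E(G2) ✓
  (2,3) → (φ(2),φ(3)) = (1,2) ∈ E(G2) ✓
  (2,6) → (φ(2),φ(6)) = (2,4) ∈ E(G2) ✓
  (2,7) → (φ(2),φ(7)) = (0,2) ∈ E(G2) ✓
  (3,5) → (φ(3),φ(5)) = (1,3) ∈ E(G2) ✓
  (3,6) → (φ(3),φ(6)) = (1,4) ∈ E(G2) ✓
  (3,7) → (φ(3),φ(7)) = (0,1) ∈ E(G2) ✓
  (4,5) → (φ(4),φ(5)) = (3,7) ∈ E(G2) ✓
  (4,7) → (φ(4),φ(7)) = (0,7) ∈ E(G2) ✓
  (6,7) → (φ(6),φ(7)) = (0,4) ∈ E(G2) ✓
All 14 edges of G1 map to edges of G2, and |E(G1)| = |E(G2)| = 14, so φ is a bijection on edges as well as vertices. Hence G1 ≅ G2.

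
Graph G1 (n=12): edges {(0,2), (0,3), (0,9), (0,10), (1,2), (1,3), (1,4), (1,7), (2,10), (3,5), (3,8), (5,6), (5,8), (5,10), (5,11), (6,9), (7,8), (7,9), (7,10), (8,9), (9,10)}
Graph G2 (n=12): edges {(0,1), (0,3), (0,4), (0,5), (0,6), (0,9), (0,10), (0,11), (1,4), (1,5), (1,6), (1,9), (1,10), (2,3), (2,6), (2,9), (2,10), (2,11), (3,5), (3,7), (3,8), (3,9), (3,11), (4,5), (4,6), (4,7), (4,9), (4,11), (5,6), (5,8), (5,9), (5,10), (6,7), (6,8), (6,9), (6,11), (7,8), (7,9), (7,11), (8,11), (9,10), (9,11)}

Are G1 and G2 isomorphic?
No, not isomorphic

The graphs are NOT isomorphic.

Counting triangles (3-cliques): G1 has 5, G2 has 58.
Triangle count is an isomorphism invariant, so differing triangle counts rule out isomorphism.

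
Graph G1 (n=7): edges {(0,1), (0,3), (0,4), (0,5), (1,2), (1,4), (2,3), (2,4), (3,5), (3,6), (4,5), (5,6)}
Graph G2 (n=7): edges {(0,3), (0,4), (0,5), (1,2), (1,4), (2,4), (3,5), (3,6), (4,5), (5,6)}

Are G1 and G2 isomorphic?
No, not isomorphic

The graphs are NOT isomorphic.

Counting edges: G1 has 12 edge(s); G2 has 10 edge(s).
Edge count is an isomorphism invariant (a bijection on vertices induces a bijection on edges), so differing edge counts rule out isomorphism.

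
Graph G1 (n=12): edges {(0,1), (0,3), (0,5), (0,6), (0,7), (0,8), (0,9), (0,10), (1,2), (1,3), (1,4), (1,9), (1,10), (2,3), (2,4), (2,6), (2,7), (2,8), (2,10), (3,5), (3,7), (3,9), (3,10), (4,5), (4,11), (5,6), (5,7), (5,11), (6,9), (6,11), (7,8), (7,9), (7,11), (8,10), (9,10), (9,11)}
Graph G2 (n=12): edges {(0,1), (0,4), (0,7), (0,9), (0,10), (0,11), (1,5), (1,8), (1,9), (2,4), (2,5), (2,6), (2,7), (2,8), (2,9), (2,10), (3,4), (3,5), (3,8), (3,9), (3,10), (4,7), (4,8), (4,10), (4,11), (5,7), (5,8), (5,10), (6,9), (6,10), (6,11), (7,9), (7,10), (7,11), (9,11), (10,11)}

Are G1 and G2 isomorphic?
Yes, isomorphic

The graphs are isomorphic.
One valid mapping φ: V(G1) → V(G2): 0→10, 1→0, 2→9, 3→7, 4→1, 5→5, 6→3, 7→2, 8→6, 9→4, 10→11, 11→8

Verify φ preserves adjacency — for each edge of G1, its image is an edge of G2:
  (0,1) → (φ(0),φ(1)) = (0,10) ∈ E(G2) ✓
  (0,3) → (φ(0),φ(3)) = (7,10) ∈ E(G2) ✓
  (0,5) → (φ(0),φ(5)) = (5,10) ∈ E(G2) ✓
  (0,6) → (φ(0),φ(6)) = (3,10) ∈ E(G2) ✓
  (0,7) → (φ(0),φ(7)) = (2,10) ∈ E(G2) ✓
  (0,8) → (φ(0),φ(8)) = (6,10) ∈ E(G2) ✓
  (0,9) → (φ(0),φ(9)) = (4,10) ∈ E(G2) ✓
  (0,10) → (φ(0),φ(10)) = (10,11) ∈ E(G2) ✓
  (1,2) → (φ(1),φ(2)) = (0,9) ∈ E(G2) ✓
  (1,3) → (φ(1),φ(3)) = (0,7) ∈ E(G2) ✓
  (1,4) → (φ(1),φ(4)) = (0,1) ∈ E(G2) ✓
  (1,9) → (φ(1),φ(9)) = (0,4) ∈ E(G2) ✓
  (1,10) → (φ(1),φ(10)) = (0,11) ∈ E(G2) ✓
  (2,3) → (φ(2),φ(3)) = (7,9) ∈ E(G2) ✓
  (2,4) → (φ(2),φ(4)) = (1,9) ∈ E(G2) ✓
  (2,6) → (φ(2),φ(6)) = (3,9) ∈ E(G2) ✓
  (2,7) → (φ(2),φ(7)) = (2,9) ∈ E(G2) ✓
  (2,8) → (φ(2),φ(8)) = (6,9) ∈ E(G2) ✓
  (2,10) → (φ(2),φ(10)) = (9,11) ∈ E(G2) ✓
  (3,5) → (φ(3),φ(5)) = (5,7) ∈ E(G2) ✓
  (3,7) → (φ(3),φ(7)) = (2,7) ∈ E(G2) ✓
  (3,9) → (φ(3),φ(9)) = (4,7) ∈ E(G2) ✓
  (3,10) → (φ(3),φ(10)) = (7,11) ∈ E(G2) ✓
  (4,5) → (φ(4),φ(5)) = (1,5) ∈ E(G2) ✓
  (4,11) → (φ(4),φ(11)) = (1,8) ∈ E(G2) ✓
  (5,6) → (φ(5),φ(6)) = (3,5) ∈ E(G2) ✓
  (5,7) → (φ(5),φ(7)) = (2,5) ∈ E(G2) ✓
  (5,11) → (φ(5),φ(11)) = (5,8) ∈ E(G2) ✓
  (6,9) → (φ(6),φ(9)) = (3,4) ∈ E(G2) ✓
  (6,11) → (φ(6),φ(11)) = (3,8) ∈ E(G2) ✓
  (7,8) → (φ(7),φ(8)) = (2,6) ∈ E(G2) ✓
  (7,9) → (φ(7),φ(9)) = (2,4) ∈ E(G2) ✓
  (7,11) → (φ(7),φ(11)) = (2,8) ∈ E(G2) ✓
  (8,10) → (φ(8),φ(10)) = (6,11) ∈ E(G2) ✓
  (9,10) → (φ(9),φ(10)) = (4,11) ∈ E(G2) ✓
  (9,11) → (φ(9),φ(11)) = (4,8) ∈ E(G2) ✓
All 36 edges of G1 map to edges of G2, and |E(G1)| = |E(G2)| = 36, so φ is a bijection on edges as well as vertices. Hence G1 ≅ G2.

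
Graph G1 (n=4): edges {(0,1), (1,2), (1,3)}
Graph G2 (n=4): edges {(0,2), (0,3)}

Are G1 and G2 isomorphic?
No, not isomorphic

The graphs are NOT isomorphic.

Connected components of G1: 1 component(s) with vertex sets [[0, 1, 2, 3]], sizes [4].
Connected components of G2: 2 component(s) with vertex sets [[1], [0, 2, 3]], sizes [1, 3].
The number of connected components (and the multiset of component sizes) is an isomorphism invariant — an isomorphism maps each component of G1 bijectively onto a component of G2. Since G1 has 1 component(s) and G2 has 2, they cannot be isomorphic.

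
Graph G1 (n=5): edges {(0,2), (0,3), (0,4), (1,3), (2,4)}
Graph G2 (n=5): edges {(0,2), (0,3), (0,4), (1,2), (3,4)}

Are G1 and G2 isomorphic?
Yes, isomorphic

The graphs are isomorphic.
One valid mapping φ: V(G1) → V(G2): 0→0, 1→1, 2→3, 3→2, 4→4

Verify φ preserves adjacency — for each edge of G1, its image is an edge of G2:
  (0,2) → (φ(0),φ(2)) = (0,3) ∈ E(G2) ✓
  (0,3) → (φ(0),φ(3)) = (0,2) ∈ E(G2) ✓
  (0,4) → (φ(0),φ(4)) = (0,4) ∈ E(G2) ✓
  (1,3) → (φ(1),φ(3)) = (1,2) ∈ E(G2) ✓
  (2,4) → (φ(2),φ(4)) = (3,4) ∈ E(G2) ✓
All 5 edges of G1 map to edges of G2, and |E(G1)| = |E(G2)| = 5, so φ is a bijection on edges as well as vertices. Hence G1 ≅ G2.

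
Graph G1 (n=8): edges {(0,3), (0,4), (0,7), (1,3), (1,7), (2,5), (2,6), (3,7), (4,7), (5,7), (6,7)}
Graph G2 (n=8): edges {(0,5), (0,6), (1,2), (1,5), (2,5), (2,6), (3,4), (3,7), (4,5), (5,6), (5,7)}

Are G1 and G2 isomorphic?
Yes, isomorphic

The graphs are isomorphic.
One valid mapping φ: V(G1) → V(G2): 0→2, 1→0, 2→3, 3→6, 4→1, 5→4, 6→7, 7→5

Verify φ preserves adjacency — for each edge of G1, its image is an edge of G2:
  (0,3) → (φ(0),φ(3)) = (2,6) ∈ E(G2) ✓
  (0,4) → (φ(0),φ(4)) = (1,2) ∈ E(G2) ✓
  (0,7) → (φ(0),φ(7)) = (2,5) ∈ E(G2) ✓
  (1,3) → (φ(1),φ(3)) = (0,6) ∈ E(G2) ✓
  (1,7) → (φ(1),φ(7)) = (0,5) ∈ E(G2) ✓
  (2,5) → (φ(2),φ(5)) = (3,4) ∈ E(G2) ✓
  (2,6) → (φ(2),φ(6)) = (3,7) ∈ E(G2) ✓
  (3,7) → (φ(3),φ(7)) = (5,6) ∈ E(G2) ✓
  (4,7) → (φ(4),φ(7)) = (1,5) ∈ E(G2) ✓
  (5,7) → (φ(5),φ(7)) = (4,5) ∈ E(G2) ✓
  (6,7) → (φ(6),φ(7)) = (5,7) ∈ E(G2) ✓
All 11 edges of G1 map to edges of G2, and |E(G1)| = |E(G2)| = 11, so φ is a bijection on edges as well as vertices. Hence G1 ≅ G2.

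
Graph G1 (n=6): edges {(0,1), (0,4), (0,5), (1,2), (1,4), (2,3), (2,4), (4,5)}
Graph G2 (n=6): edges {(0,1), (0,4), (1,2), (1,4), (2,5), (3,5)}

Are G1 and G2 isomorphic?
No, not isomorphic

The graphs are NOT isomorphic.

Degrees in G1: deg(0)=3, deg(1)=3, deg(2)=3, deg(3)=1, deg(4)=4, deg(5)=2.
Sorted degree sequence of G1: [4, 3, 3, 3, 2, 1].
Degrees in G2: deg(0)=2, deg(1)=3, deg(2)=2, deg(3)=1, deg(4)=2, deg(5)=2.
Sorted degree sequence of G2: [3, 2, 2, 2, 2, 1].
The (sorted) degree sequence is an isomorphism invariant, so since G1 and G2 have different degree sequences they cannot be isomorphic.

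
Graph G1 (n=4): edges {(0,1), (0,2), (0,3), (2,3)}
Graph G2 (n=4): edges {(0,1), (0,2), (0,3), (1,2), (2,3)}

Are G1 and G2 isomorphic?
No, not isomorphic

The graphs are NOT isomorphic.

Counting edges: G1 has 4 edge(s); G2 has 5 edge(s).
Edge count is an isomorphism invariant (a bijection on vertices induces a bijection on edges), so differing edge counts rule out isomorphism.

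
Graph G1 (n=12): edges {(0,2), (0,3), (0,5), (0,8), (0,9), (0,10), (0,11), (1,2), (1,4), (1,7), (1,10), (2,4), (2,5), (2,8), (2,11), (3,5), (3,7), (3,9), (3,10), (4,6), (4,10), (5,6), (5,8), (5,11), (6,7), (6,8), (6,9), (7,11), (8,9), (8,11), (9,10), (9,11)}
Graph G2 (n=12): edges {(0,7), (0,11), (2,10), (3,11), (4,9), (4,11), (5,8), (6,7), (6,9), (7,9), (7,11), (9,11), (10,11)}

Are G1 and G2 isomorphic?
No, not isomorphic

The graphs are NOT isomorphic.

Connected components of G1: 1 component(s) with vertex sets [[0, 1, 2, 3, 4, 5, 6, 7, 8, 9, 10, 11]], sizes [12].
Connected components of G2: 3 component(s) with vertex sets [[1], [5, 8], [0, 2, 3, 4, 6, 7, 9, 10, 11]], sizes [1, 2, 9].
The number of connected components (and the multiset of component sizes) is an isomorphism invariant — an isomorphism maps each component of G1 bijectively onto a component of G2. Since G1 has 1 component(s) and G2 has 3, they cannot be isomorphic.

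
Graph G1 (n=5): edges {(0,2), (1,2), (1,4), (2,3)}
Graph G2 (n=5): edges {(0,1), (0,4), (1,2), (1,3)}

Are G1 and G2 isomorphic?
Yes, isomorphic

The graphs are isomorphic.
One valid mapping φ: V(G1) → V(G2): 0→2, 1→0, 2→1, 3→3, 4→4

Verify φ preserves adjacency — for each edge of G1, its image is an edge of G2:
  (0,2) → (φ(0),φ(2)) = (1,2) ∈ E(G2) ✓
  (1,2) → (φ(1),φ(2)) = (0,1) ∈ E(G2) ✓
  (1,4) → (φ(1),φ(4)) = (0,4) ∈ E(G2) ✓
  (2,3) → (φ(2),φ(3)) = (1,3) ∈ E(G2) ✓
All 4 edges of G1 map to edges of G2, and |E(G1)| = |E(G2)| = 4, so φ is a bijection on edges as well as vertices. Hence G1 ≅ G2.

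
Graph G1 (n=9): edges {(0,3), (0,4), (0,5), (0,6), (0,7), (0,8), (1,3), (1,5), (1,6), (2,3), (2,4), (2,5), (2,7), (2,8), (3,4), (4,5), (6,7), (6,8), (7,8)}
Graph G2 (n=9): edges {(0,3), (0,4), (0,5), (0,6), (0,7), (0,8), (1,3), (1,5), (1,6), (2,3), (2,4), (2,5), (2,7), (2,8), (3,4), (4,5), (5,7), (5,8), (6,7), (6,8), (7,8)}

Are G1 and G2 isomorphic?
No, not isomorphic

The graphs are NOT isomorphic.

Counting edges: G1 has 19 edge(s); G2 has 21 edge(s).
Edge count is an isomorphism invariant (a bijection on vertices induces a bijection on edges), so differing edge counts rule out isomorphism.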